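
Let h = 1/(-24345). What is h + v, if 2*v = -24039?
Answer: -585229457/48690 ≈ -12020.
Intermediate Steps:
v = -24039/2 (v = (1/2)*(-24039) = -24039/2 ≈ -12020.)
h = -1/24345 ≈ -4.1076e-5
h + v = -1/24345 - 24039/2 = -585229457/48690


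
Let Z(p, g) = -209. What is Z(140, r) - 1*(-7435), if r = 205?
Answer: 7226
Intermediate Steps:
Z(140, r) - 1*(-7435) = -209 - 1*(-7435) = -209 + 7435 = 7226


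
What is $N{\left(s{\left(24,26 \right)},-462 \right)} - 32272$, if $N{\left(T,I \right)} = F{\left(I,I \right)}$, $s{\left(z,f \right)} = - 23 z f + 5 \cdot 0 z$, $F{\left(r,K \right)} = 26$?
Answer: $-32246$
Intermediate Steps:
$s{\left(z,f \right)} = - 23 f z$ ($s{\left(z,f \right)} = - 23 f z + 0 z = - 23 f z + 0 = - 23 f z$)
$N{\left(T,I \right)} = 26$
$N{\left(s{\left(24,26 \right)},-462 \right)} - 32272 = 26 - 32272 = -32246$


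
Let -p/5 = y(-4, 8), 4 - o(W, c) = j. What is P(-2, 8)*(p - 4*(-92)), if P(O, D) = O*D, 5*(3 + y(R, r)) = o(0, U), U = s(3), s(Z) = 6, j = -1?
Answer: -6048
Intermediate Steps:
U = 6
o(W, c) = 5 (o(W, c) = 4 - 1*(-1) = 4 + 1 = 5)
y(R, r) = -2 (y(R, r) = -3 + (1/5)*5 = -3 + 1 = -2)
P(O, D) = D*O
p = 10 (p = -5*(-2) = 10)
P(-2, 8)*(p - 4*(-92)) = (8*(-2))*(10 - 4*(-92)) = -16*(10 + 368) = -16*378 = -6048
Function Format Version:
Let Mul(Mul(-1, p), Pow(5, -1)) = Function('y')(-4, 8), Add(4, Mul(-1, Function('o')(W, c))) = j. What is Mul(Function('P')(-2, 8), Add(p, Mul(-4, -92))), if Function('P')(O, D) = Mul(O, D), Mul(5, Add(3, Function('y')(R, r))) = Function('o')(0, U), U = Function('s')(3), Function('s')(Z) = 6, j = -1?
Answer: -6048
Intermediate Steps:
U = 6
Function('o')(W, c) = 5 (Function('o')(W, c) = Add(4, Mul(-1, -1)) = Add(4, 1) = 5)
Function('y')(R, r) = -2 (Function('y')(R, r) = Add(-3, Mul(Rational(1, 5), 5)) = Add(-3, 1) = -2)
Function('P')(O, D) = Mul(D, O)
p = 10 (p = Mul(-5, -2) = 10)
Mul(Function('P')(-2, 8), Add(p, Mul(-4, -92))) = Mul(Mul(8, -2), Add(10, Mul(-4, -92))) = Mul(-16, Add(10, 368)) = Mul(-16, 378) = -6048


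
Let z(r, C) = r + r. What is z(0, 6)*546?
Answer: 0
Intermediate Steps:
z(r, C) = 2*r
z(0, 6)*546 = (2*0)*546 = 0*546 = 0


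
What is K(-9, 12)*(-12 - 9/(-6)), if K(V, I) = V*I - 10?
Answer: 1239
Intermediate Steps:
K(V, I) = -10 + I*V (K(V, I) = I*V - 10 = -10 + I*V)
K(-9, 12)*(-12 - 9/(-6)) = (-10 + 12*(-9))*(-12 - 9/(-6)) = (-10 - 108)*(-12 - 1/6*(-9)) = -118*(-12 + 3/2) = -118*(-21/2) = 1239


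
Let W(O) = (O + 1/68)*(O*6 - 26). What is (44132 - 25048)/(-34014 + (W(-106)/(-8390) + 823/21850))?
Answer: -11894925520400/21205880381147 ≈ -0.56093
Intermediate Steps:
W(O) = (-26 + 6*O)*(1/68 + O) (W(O) = (O + 1/68)*(6*O - 26) = (1/68 + O)*(-26 + 6*O) = (-26 + 6*O)*(1/68 + O))
(44132 - 25048)/(-34014 + (W(-106)/(-8390) + 823/21850)) = (44132 - 25048)/(-34014 + ((-13/34 + 6*(-106)² - 881/34*(-106))/(-8390) + 823/21850)) = 19084/(-34014 + ((-13/34 + 6*11236 + 46693/17)*(-1/8390) + 823*(1/21850))) = 19084/(-34014 + ((-13/34 + 67416 + 46693/17)*(-1/8390) + 823/21850)) = 19084/(-34014 + ((2385517/34)*(-1/8390) + 823/21850)) = 19084/(-34014 + (-2385517/285260 + 823/21850)) = 19084/(-34014 - 5188877747/623293100) = 19084/(-21205880381147/623293100) = 19084*(-623293100/21205880381147) = -11894925520400/21205880381147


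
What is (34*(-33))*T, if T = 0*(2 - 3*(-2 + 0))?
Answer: 0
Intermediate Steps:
T = 0 (T = 0*(2 - 3*(-2)) = 0*(2 + 6) = 0*8 = 0)
(34*(-33))*T = (34*(-33))*0 = -1122*0 = 0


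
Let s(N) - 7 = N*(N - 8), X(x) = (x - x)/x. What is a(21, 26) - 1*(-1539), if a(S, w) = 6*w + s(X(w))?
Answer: 1702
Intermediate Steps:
X(x) = 0 (X(x) = 0/x = 0)
s(N) = 7 + N*(-8 + N) (s(N) = 7 + N*(N - 8) = 7 + N*(-8 + N))
a(S, w) = 7 + 6*w (a(S, w) = 6*w + (7 + 0**2 - 8*0) = 6*w + (7 + 0 + 0) = 6*w + 7 = 7 + 6*w)
a(21, 26) - 1*(-1539) = (7 + 6*26) - 1*(-1539) = (7 + 156) + 1539 = 163 + 1539 = 1702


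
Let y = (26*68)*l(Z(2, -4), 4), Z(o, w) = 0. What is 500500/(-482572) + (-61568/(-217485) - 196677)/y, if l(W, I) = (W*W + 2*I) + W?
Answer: -426562316948047/28546990626240 ≈ -14.942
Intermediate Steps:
l(W, I) = W + W**2 + 2*I (l(W, I) = (W**2 + 2*I) + W = W + W**2 + 2*I)
y = 14144 (y = (26*68)*(0 + 0**2 + 2*4) = 1768*(0 + 0 + 8) = 1768*8 = 14144)
500500/(-482572) + (-61568/(-217485) - 196677)/y = 500500/(-482572) + (-61568/(-217485) - 196677)/14144 = 500500*(-1/482572) + (-61568*(-1/217485) - 196677)*(1/14144) = -125125/120643 + (61568/217485 - 196677)*(1/14144) = -125125/120643 - 42774235777/217485*1/14144 = -125125/120643 - 3290325829/236623680 = -426562316948047/28546990626240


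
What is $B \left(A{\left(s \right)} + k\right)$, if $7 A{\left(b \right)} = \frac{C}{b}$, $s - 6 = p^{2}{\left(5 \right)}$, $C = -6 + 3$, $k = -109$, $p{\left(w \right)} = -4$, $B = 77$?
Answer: $- \frac{16789}{2} \approx -8394.5$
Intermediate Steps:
$C = -3$
$s = 22$ ($s = 6 + \left(-4\right)^{2} = 6 + 16 = 22$)
$A{\left(b \right)} = - \frac{3}{7 b}$ ($A{\left(b \right)} = \frac{\left(-3\right) \frac{1}{b}}{7} = - \frac{3}{7 b}$)
$B \left(A{\left(s \right)} + k\right) = 77 \left(- \frac{3}{7 \cdot 22} - 109\right) = 77 \left(\left(- \frac{3}{7}\right) \frac{1}{22} - 109\right) = 77 \left(- \frac{3}{154} - 109\right) = 77 \left(- \frac{16789}{154}\right) = - \frac{16789}{2}$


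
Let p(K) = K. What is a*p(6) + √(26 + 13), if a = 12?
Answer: 72 + √39 ≈ 78.245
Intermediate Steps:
a*p(6) + √(26 + 13) = 12*6 + √(26 + 13) = 72 + √39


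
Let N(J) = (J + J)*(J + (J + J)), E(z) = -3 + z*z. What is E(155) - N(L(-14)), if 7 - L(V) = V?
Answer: 21376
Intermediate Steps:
L(V) = 7 - V
E(z) = -3 + z**2
N(J) = 6*J**2 (N(J) = (2*J)*(J + 2*J) = (2*J)*(3*J) = 6*J**2)
E(155) - N(L(-14)) = (-3 + 155**2) - 6*(7 - 1*(-14))**2 = (-3 + 24025) - 6*(7 + 14)**2 = 24022 - 6*21**2 = 24022 - 6*441 = 24022 - 1*2646 = 24022 - 2646 = 21376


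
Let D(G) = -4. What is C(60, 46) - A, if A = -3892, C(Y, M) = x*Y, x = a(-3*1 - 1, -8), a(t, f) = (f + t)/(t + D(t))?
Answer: 3982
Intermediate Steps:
a(t, f) = (f + t)/(-4 + t) (a(t, f) = (f + t)/(t - 4) = (f + t)/(-4 + t))
x = 3/2 (x = (-8 + (-3*1 - 1))/(-4 + (-3*1 - 1)) = (-8 + (-3 - 1))/(-4 + (-3 - 1)) = (-8 - 4)/(-4 - 4) = -12/(-8) = -⅛*(-12) = 3/2 ≈ 1.5000)
C(Y, M) = 3*Y/2
C(60, 46) - A = (3/2)*60 - 1*(-3892) = 90 + 3892 = 3982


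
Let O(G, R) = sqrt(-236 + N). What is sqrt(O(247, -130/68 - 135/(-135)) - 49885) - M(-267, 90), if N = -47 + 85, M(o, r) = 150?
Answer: -150 + sqrt(-49885 + 3*I*sqrt(22)) ≈ -149.97 + 223.35*I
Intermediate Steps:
N = 38
O(G, R) = 3*I*sqrt(22) (O(G, R) = sqrt(-236 + 38) = sqrt(-198) = 3*I*sqrt(22))
sqrt(O(247, -130/68 - 135/(-135)) - 49885) - M(-267, 90) = sqrt(3*I*sqrt(22) - 49885) - 1*150 = sqrt(-49885 + 3*I*sqrt(22)) - 150 = -150 + sqrt(-49885 + 3*I*sqrt(22))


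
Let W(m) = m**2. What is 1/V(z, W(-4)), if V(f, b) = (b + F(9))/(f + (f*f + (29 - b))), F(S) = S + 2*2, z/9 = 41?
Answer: 136543/29 ≈ 4708.4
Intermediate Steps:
z = 369 (z = 9*41 = 369)
F(S) = 4 + S (F(S) = S + 4 = 4 + S)
V(f, b) = (13 + b)/(29 + f + f**2 - b) (V(f, b) = (b + (4 + 9))/(f + (f*f + (29 - b))) = (b + 13)/(f + (f**2 + (29 - b))) = (13 + b)/(f + (29 + f**2 - b)) = (13 + b)/(29 + f + f**2 - b))
1/V(z, W(-4)) = 1/((13 + (-4)**2)/(29 + 369 + 369**2 - 1*(-4)**2)) = 1/((13 + 16)/(29 + 369 + 136161 - 1*16)) = 1/(29/(29 + 369 + 136161 - 16)) = 1/(29/136543) = 136543/29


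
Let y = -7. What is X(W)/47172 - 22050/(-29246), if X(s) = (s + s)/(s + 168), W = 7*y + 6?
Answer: 4643403923/6158894250 ≈ 0.75393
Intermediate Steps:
W = -43 (W = 7*(-7) + 6 = -49 + 6 = -43)
X(s) = 2*s/(168 + s) (X(s) = (2*s)/(168 + s) = 2*s/(168 + s))
X(W)/47172 - 22050/(-29246) = (2*(-43)/(168 - 43))/47172 - 22050/(-29246) = (2*(-43)/125)*(1/47172) - 22050*(-1/29246) = (2*(-43)*(1/125))*(1/47172) + 1575/2089 = -86/125*1/47172 + 1575/2089 = -43/2948250 + 1575/2089 = 4643403923/6158894250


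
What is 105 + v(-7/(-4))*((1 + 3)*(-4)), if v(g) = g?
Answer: 77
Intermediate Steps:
105 + v(-7/(-4))*((1 + 3)*(-4)) = 105 + (-7/(-4))*((1 + 3)*(-4)) = 105 + (-7*(-¼))*(4*(-4)) = 105 + (7/4)*(-16) = 105 - 28 = 77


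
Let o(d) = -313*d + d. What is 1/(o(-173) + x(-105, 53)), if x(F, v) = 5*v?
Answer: 1/54241 ≈ 1.8436e-5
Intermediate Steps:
o(d) = -312*d
1/(o(-173) + x(-105, 53)) = 1/(-312*(-173) + 5*53) = 1/(53976 + 265) = 1/54241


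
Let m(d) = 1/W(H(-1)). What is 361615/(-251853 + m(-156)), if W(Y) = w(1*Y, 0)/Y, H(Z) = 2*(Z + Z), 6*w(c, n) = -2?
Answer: -361615/251841 ≈ -1.4359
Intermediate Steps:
w(c, n) = -⅓ (w(c, n) = (⅙)*(-2) = -⅓)
H(Z) = 4*Z (H(Z) = 2*(2*Z) = 4*Z)
W(Y) = -1/(3*Y)
m(d) = 12 (m(d) = 1/(-1/(3*(4*(-1)))) = 1/(-⅓/(-4)) = 1/(-⅓*(-¼)) = 1/(1/12) = 12)
361615/(-251853 + m(-156)) = 361615/(-251853 + 12) = 361615/(-251841) = 361615*(-1/251841) = -361615/251841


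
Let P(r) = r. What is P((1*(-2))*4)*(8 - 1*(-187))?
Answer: -1560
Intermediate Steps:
P((1*(-2))*4)*(8 - 1*(-187)) = ((1*(-2))*4)*(8 - 1*(-187)) = (-2*4)*(8 + 187) = -8*195 = -1560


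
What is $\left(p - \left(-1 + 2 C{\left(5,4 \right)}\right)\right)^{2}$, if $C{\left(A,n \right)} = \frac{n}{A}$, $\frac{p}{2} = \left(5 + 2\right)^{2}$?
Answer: $\frac{237169}{25} \approx 9486.8$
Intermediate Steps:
$p = 98$ ($p = 2 \left(5 + 2\right)^{2} = 2 \cdot 7^{2} = 2 \cdot 49 = 98$)
$\left(p - \left(-1 + 2 C{\left(5,4 \right)}\right)\right)^{2} = \left(98 + \left(1 - 2 \cdot \frac{4}{5}\right)\right)^{2} = \left(98 + \left(1 - 2 \cdot 4 \cdot \frac{1}{5}\right)\right)^{2} = \left(98 + \left(1 - \frac{8}{5}\right)\right)^{2} = \left(98 - \frac{3}{5}\right)^{2} = \left(\frac{487}{5}\right)^{2} = \frac{237169}{25}$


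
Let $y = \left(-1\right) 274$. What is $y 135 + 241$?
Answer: $-36749$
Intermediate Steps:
$y = -274$
$y 135 + 241 = \left(-274\right) 135 + 241 = -36990 + 241 = -36749$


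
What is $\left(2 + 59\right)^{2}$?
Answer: $3721$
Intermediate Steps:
$\left(2 + 59\right)^{2} = 61^{2} = 3721$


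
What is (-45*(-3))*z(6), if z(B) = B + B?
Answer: 1620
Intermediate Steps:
z(B) = 2*B
(-45*(-3))*z(6) = (-45*(-3))*(2*6) = 135*12 = 1620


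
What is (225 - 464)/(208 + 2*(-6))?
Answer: -239/196 ≈ -1.2194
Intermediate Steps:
(225 - 464)/(208 + 2*(-6)) = -239/(208 - 12) = -239/196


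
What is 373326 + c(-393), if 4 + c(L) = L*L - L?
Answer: 528164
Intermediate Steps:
c(L) = -4 + L² - L (c(L) = -4 + (L*L - L) = -4 + (L² - L) = -4 + L² - L)
373326 + c(-393) = 373326 + (-4 + (-393)² - 1*(-393)) = 373326 + (-4 + 154449 + 393) = 373326 + 154838 = 528164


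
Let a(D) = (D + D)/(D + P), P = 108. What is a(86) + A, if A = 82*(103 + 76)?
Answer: 1423852/97 ≈ 14679.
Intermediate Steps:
A = 14678 (A = 82*179 = 14678)
a(D) = 2*D/(108 + D) (a(D) = (D + D)/(D + 108) = (2*D)/(108 + D) = 2*D/(108 + D))
a(86) + A = 2*86/(108 + 86) + 14678 = 2*86/194 + 14678 = 2*86*(1/194) + 14678 = 86/97 + 14678 = 1423852/97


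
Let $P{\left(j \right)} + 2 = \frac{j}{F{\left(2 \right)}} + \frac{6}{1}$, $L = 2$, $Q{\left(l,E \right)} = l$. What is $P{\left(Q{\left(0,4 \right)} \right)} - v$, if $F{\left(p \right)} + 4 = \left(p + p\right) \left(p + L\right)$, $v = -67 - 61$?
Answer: $132$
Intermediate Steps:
$v = -128$ ($v = -67 - 61 = -128$)
$F{\left(p \right)} = -4 + 2 p \left(2 + p\right)$ ($F{\left(p \right)} = -4 + \left(p + p\right) \left(p + 2\right) = -4 + 2 p \left(2 + p\right)$)
$P{\left(j \right)} = 4 + \frac{j}{12}$ ($P{\left(j \right)} = -2 + \left(\frac{j}{-4 + 2 \cdot 2^{2} + 4 \cdot 2} + \frac{6}{1}\right) = -2 + \left(\frac{j}{-4 + 2 \cdot 4 + 8} + 6 \cdot 1\right) = -2 + \left(\frac{j}{-4 + 8 + 8} + 6\right) = -2 + \left(\frac{j}{12} + 6\right) = -2 + \left(6 + \frac{j}{12}\right) = 4 + \frac{j}{12}$)
$P{\left(Q{\left(0,4 \right)} \right)} - v = \left(4 + \frac{1}{12} \cdot 0\right) - -128 = \left(4 + 0\right) + 128 = 4 + 128 = 132$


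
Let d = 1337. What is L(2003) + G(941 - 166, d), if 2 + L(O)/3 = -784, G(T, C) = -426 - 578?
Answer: -3362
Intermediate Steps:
G(T, C) = -1004
L(O) = -2358 (L(O) = -6 + 3*(-784) = -6 - 2352 = -2358)
L(2003) + G(941 - 166, d) = -2358 - 1004 = -3362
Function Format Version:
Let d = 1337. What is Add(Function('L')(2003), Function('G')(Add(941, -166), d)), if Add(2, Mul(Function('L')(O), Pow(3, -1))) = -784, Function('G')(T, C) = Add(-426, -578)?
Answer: -3362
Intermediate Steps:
Function('G')(T, C) = -1004
Function('L')(O) = -2358 (Function('L')(O) = Add(-6, Mul(3, -784)) = Add(-6, -2352) = -2358)
Add(Function('L')(2003), Function('G')(Add(941, -166), d)) = Add(-2358, -1004) = -3362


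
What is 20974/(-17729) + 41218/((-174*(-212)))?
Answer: -21467495/326993676 ≈ -0.065651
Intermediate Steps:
20974/(-17729) + 41218/((-174*(-212))) = 20974*(-1/17729) + 41218/36888 = -20974/17729 + 41218*(1/36888) = -20974/17729 + 20609/18444 = -21467495/326993676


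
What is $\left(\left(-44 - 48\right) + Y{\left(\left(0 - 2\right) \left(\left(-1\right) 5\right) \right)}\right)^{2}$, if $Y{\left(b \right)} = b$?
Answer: $6724$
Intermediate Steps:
$\left(\left(-44 - 48\right) + Y{\left(\left(0 - 2\right) \left(\left(-1\right) 5\right) \right)}\right)^{2} = \left(\left(-44 - 48\right) + \left(0 - 2\right) \left(\left(-1\right) 5\right)\right)^{2} = \left(\left(-44 - 48\right) - -10\right)^{2} = \left(-92 + 10\right)^{2} = \left(-82\right)^{2} = 6724$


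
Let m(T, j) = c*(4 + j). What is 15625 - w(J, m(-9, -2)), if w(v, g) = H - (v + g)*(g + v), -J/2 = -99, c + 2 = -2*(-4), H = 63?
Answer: 59662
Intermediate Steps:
c = 6 (c = -2 - 2*(-4) = -2 + 8 = 6)
J = 198 (J = -2*(-99) = 198)
m(T, j) = 24 + 6*j (m(T, j) = 6*(4 + j) = 24 + 6*j)
w(v, g) = 63 - (g + v)**2 (w(v, g) = 63 - (v + g)*(g + v) = 63 - (g + v)*(g + v) = 63 - (g + v)**2)
15625 - w(J, m(-9, -2)) = 15625 - (63 - ((24 + 6*(-2)) + 198)**2) = 15625 - (63 - ((24 - 12) + 198)**2) = 15625 - (63 - (12 + 198)**2) = 15625 - (63 - 1*210**2) = 15625 - (63 - 1*44100) = 15625 - (63 - 44100) = 15625 - 1*(-44037) = 15625 + 44037 = 59662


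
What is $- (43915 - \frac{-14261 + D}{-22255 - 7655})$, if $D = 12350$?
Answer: $- \frac{437831913}{9970} \approx -43915.0$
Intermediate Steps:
$- (43915 - \frac{-14261 + D}{-22255 - 7655}) = - (43915 - \frac{-14261 + 12350}{-22255 - 7655}) = - (43915 - - \frac{1911}{-29910}) = - (43915 - \left(-1911\right) \left(- \frac{1}{29910}\right)) = - (43915 - \frac{637}{9970}) = \left(-1\right) \frac{437831913}{9970} = - \frac{437831913}{9970}$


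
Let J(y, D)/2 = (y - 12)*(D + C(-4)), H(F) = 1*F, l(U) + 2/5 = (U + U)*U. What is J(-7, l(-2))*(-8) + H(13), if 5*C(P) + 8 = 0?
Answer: 1837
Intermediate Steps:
C(P) = -8/5 (C(P) = -8/5 + (⅕)*0 = -8/5 + 0 = -8/5)
l(U) = -⅖ + 2*U² (l(U) = -⅖ + (U + U)*U = -⅖ + (2*U)*U = -⅖ + 2*U²)
H(F) = F
J(y, D) = 2*(-12 + y)*(-8/5 + D) (J(y, D) = 2*((y - 12)*(D - 8/5)) = 2*((-12 + y)*(-8/5 + D)) = 2*(-12 + y)*(-8/5 + D))
J(-7, l(-2))*(-8) + H(13) = (192/5 - 24*(-⅖ + 2*(-2)²) - 16/5*(-7) + 2*(-⅖ + 2*(-2)²)*(-7))*(-8) + 13 = (192/5 - 24*(-⅖ + 2*4) + 112/5 + 2*(-⅖ + 2*4)*(-7))*(-8) + 13 = (192/5 - 24*(-⅖ + 8) + 112/5 + 2*(-⅖ + 8)*(-7))*(-8) + 13 = (192/5 - 24*38/5 + 112/5 + 2*(38/5)*(-7))*(-8) + 13 = (192/5 - 912/5 + 112/5 - 532/5)*(-8) + 13 = -228*(-8) + 13 = 1824 + 13 = 1837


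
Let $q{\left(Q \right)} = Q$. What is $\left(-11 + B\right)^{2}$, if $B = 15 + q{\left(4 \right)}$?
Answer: $64$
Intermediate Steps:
$B = 19$ ($B = 15 + 4 = 19$)
$\left(-11 + B\right)^{2} = \left(-11 + 19\right)^{2} = 8^{2} = 64$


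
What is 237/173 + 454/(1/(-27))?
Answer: -2120397/173 ≈ -12257.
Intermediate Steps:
237/173 + 454/(1/(-27)) = 237*(1/173) + 454/(-1/27) = 237/173 + 454*(-27) = 237/173 - 12258 = -2120397/173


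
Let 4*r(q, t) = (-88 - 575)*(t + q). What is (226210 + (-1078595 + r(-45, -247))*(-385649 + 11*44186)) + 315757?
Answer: -103428045845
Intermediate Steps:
r(q, t) = -663*q/4 - 663*t/4 (r(q, t) = ((-88 - 575)*(t + q))/4 = (-663*(q + t))/4 = (-663*q - 663*t)/4 = -663*q/4 - 663*t/4)
(226210 + (-1078595 + r(-45, -247))*(-385649 + 11*44186)) + 315757 = (226210 + (-1078595 + (-663/4*(-45) - 663/4*(-247)))*(-385649 + 11*44186)) + 315757 = (226210 + (-1078595 + (29835/4 + 163761/4))*(-385649 + 486046)) + 315757 = (226210 + (-1078595 + 48399)*100397) + 315757 = (226210 - 1030196*100397) + 315757 = (226210 - 103428587812) + 315757 = -103428361602 + 315757 = -103428045845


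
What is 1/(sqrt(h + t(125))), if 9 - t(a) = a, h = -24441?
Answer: -I*sqrt(24557)/24557 ≈ -0.0063813*I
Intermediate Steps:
t(a) = 9 - a
1/(sqrt(h + t(125))) = 1/(sqrt(-24441 + (9 - 1*125))) = 1/(sqrt(-24441 + (9 - 125))) = 1/(sqrt(-24441 - 116)) = 1/(sqrt(-24557)) = 1/(I*sqrt(24557)) = -I*sqrt(24557)/24557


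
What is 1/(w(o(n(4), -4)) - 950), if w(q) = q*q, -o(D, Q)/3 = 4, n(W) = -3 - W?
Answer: -1/806 ≈ -0.0012407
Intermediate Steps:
o(D, Q) = -12 (o(D, Q) = -3*4 = -12)
w(q) = q**2
1/(w(o(n(4), -4)) - 950) = 1/((-12)**2 - 950) = 1/(144 - 950) = 1/(-806) = -1/806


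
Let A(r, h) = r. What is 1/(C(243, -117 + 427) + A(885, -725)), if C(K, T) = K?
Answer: 1/1128 ≈ 0.00088653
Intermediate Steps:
1/(C(243, -117 + 427) + A(885, -725)) = 1/(243 + 885) = 1/1128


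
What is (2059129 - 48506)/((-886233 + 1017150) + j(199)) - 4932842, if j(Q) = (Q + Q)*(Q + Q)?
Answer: -1427172769659/289321 ≈ -4.9328e+6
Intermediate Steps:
j(Q) = 4*Q² (j(Q) = (2*Q)*(2*Q) = 4*Q²)
(2059129 - 48506)/((-886233 + 1017150) + j(199)) - 4932842 = (2059129 - 48506)/((-886233 + 1017150) + 4*199²) - 4932842 = 2010623/(130917 + 4*39601) - 4932842 = 2010623/(130917 + 158404) - 4932842 = 2010623/289321 - 4932842 = -1427172769659/289321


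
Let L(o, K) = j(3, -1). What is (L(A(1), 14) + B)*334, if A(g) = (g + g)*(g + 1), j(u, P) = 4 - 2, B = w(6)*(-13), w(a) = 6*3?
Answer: -77488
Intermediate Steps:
w(a) = 18
B = -234 (B = 18*(-13) = -234)
j(u, P) = 2
A(g) = 2*g*(1 + g) (A(g) = (2*g)*(1 + g) = 2*g*(1 + g))
L(o, K) = 2
(L(A(1), 14) + B)*334 = (2 - 234)*334 = -232*334 = -77488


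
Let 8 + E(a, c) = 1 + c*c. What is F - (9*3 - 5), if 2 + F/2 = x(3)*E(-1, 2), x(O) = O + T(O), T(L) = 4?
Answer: -68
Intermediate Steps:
x(O) = 4 + O (x(O) = O + 4 = 4 + O)
E(a, c) = -7 + c² (E(a, c) = -8 + (1 + c*c) = -8 + (1 + c²) = -7 + c²)
F = -46 (F = -4 + 2*((4 + 3)*(-7 + 2²)) = -4 + 2*(7*(-7 + 4)) = -4 + 2*(7*(-3)) = -4 + 2*(-21) = -4 - 42 = -46)
F - (9*3 - 5) = -46 - (9*3 - 5) = -46 - (27 - 5) = -46 - 1*22 = -46 - 22 = -68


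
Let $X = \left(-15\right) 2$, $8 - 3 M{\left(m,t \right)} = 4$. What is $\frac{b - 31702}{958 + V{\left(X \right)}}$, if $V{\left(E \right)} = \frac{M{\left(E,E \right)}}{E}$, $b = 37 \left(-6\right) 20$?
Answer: $- \frac{813195}{21554} \approx -37.728$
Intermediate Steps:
$M{\left(m,t \right)} = \frac{4}{3}$ ($M{\left(m,t \right)} = \frac{8}{3} - \frac{4}{3} = \frac{4}{3}$)
$b = -4440$ ($b = \left(-222\right) 20 = -4440$)
$X = -30$
$V{\left(E \right)} = \frac{4}{3 E}$
$\frac{b - 31702}{958 + V{\left(X \right)}} = \frac{-4440 - 31702}{958 + \frac{4}{3 \left(-30\right)}} = - \frac{36142}{958 + \frac{4}{3} \left(- \frac{1}{30}\right)} = - \frac{36142}{958 - \frac{2}{45}} = - \frac{36142}{\frac{43108}{45}} = \left(-36142\right) \frac{45}{43108} = - \frac{813195}{21554}$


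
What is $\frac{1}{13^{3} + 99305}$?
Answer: $\frac{1}{101502} \approx 9.852 \cdot 10^{-6}$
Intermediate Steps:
$\frac{1}{13^{3} + 99305} = \frac{1}{2197 + 99305} = \frac{1}{101502}$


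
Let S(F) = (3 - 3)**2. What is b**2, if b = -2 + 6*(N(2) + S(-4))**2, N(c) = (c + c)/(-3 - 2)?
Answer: 2116/625 ≈ 3.3856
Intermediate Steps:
S(F) = 0 (S(F) = 0**2 = 0)
N(c) = -2*c/5 (N(c) = (2*c)/(-5) = (2*c)*(-1/5) = -2*c/5)
b = 46/25 (b = -2 + 6*(-2/5*2 + 0)**2 = -2 + 6*(-4/5 + 0)**2 = -2 + 6*(-4/5)**2 = -2 + 6*(16/25) = -2 + 96/25 = 46/25 ≈ 1.8400)
b**2 = (46/25)**2 = 2116/625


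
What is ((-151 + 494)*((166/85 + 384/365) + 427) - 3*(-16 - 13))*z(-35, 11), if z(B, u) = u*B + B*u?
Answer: -141021791372/1241 ≈ -1.1364e+8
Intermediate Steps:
z(B, u) = 2*B*u (z(B, u) = B*u + B*u = 2*B*u)
((-151 + 494)*((166/85 + 384/365) + 427) - 3*(-16 - 13))*z(-35, 11) = ((-151 + 494)*((166/85 + 384/365) + 427) - 3*(-16 - 13))*(2*(-35)*11) = (343*((166*(1/85) + 384*(1/365)) + 427) - 3*(-29))*(-770) = (343*((166/85 + 384/365) + 427) + 87)*(-770) = (343*(18646/6205 + 427) + 87)*(-770) = (343*(2668181/6205) + 87)*(-770) = (915186083/6205 + 87)*(-770) = (915725918/6205)*(-770) = -141021791372/1241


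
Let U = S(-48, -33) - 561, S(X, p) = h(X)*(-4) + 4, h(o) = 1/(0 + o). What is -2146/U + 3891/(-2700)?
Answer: 14508949/6014700 ≈ 2.4122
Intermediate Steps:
h(o) = 1/o
S(X, p) = 4 - 4/X (S(X, p) = -4/X + 4 = 4 - 4/X)
U = -6683/12 (U = (4 - 4/(-48)) - 561 = (4 - 4*(-1/48)) - 561 = (4 + 1/12) - 561 = 49/12 - 561 = -6683/12 ≈ -556.92)
-2146/U + 3891/(-2700) = -2146/(-6683/12) + 3891/(-2700) = -2146*(-12/6683) + 3891*(-1/2700) = 25752/6683 - 1297/900 = 14508949/6014700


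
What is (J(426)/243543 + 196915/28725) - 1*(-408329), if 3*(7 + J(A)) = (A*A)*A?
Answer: 190491003280603/466384845 ≈ 4.0844e+5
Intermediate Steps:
J(A) = -7 + A³/3 (J(A) = -7 + ((A*A)*A)/3 = -7 + (A²*A)/3 = -7 + A³/3)
(J(426)/243543 + 196915/28725) - 1*(-408329) = ((-7 + (⅓)*426³)/243543 + 196915/28725) - 1*(-408329) = ((-7 + (⅓)*77308776)*(1/243543) + 196915*(1/28725)) + 408329 = ((-7 + 25769592)*(1/243543) + 39383/5745) + 408329 = (25769585*(1/243543) + 39383/5745) + 408329 = (25769585/243543 + 39383/5745) + 408329 = 52545906598/466384845 + 408329 = 190491003280603/466384845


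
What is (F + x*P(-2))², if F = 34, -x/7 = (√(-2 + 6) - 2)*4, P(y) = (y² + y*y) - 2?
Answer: 1156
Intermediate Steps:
P(y) = -2 + 2*y² (P(y) = (y² + y²) - 2 = 2*y² - 2 = -2 + 2*y²)
x = 0 (x = -7*(√(-2 + 6) - 2)*4 = -7*(√4 - 2)*4 = -7*(2 - 2)*4 = -0*4 = -7*0 = 0)
(F + x*P(-2))² = (34 + 0*(-2 + 2*(-2)²))² = (34 + 0*(-2 + 2*4))² = (34 + 0*(-2 + 8))² = (34 + 0*6)² = (34 + 0)² = 34² = 1156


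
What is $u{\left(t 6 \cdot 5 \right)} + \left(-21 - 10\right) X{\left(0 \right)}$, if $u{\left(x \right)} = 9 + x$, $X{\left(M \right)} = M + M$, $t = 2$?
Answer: $69$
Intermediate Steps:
$X{\left(M \right)} = 2 M$
$u{\left(t 6 \cdot 5 \right)} + \left(-21 - 10\right) X{\left(0 \right)} = \left(9 + 2 \cdot 6 \cdot 5\right) + \left(-21 - 10\right) 2 \cdot 0 = \left(9 + 12 \cdot 5\right) - 0 = \left(9 + 60\right) + 0 = 69 + 0 = 69$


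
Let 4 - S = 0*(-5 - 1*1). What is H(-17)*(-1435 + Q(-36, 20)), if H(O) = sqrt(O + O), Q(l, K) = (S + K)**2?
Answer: -859*I*sqrt(34) ≈ -5008.8*I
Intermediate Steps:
S = 4 (S = 4 - 0*(-5 - 1*1) = 4 - 0*(-5 - 1) = 4 - 0*(-6) = 4 - 1*0 = 4 + 0 = 4)
Q(l, K) = (4 + K)**2
H(O) = sqrt(2)*sqrt(O) (H(O) = sqrt(2*O) = sqrt(2)*sqrt(O))
H(-17)*(-1435 + Q(-36, 20)) = (sqrt(2)*sqrt(-17))*(-1435 + (4 + 20)**2) = (sqrt(2)*(I*sqrt(17)))*(-1435 + 24**2) = (I*sqrt(34))*(-1435 + 576) = (I*sqrt(34))*(-859) = -859*I*sqrt(34)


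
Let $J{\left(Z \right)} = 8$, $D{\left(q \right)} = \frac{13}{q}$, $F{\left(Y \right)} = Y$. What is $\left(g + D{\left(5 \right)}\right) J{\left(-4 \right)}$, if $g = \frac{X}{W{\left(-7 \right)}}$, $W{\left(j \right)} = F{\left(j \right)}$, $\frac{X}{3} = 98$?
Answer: $- \frac{1576}{5} \approx -315.2$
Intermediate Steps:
$X = 294$ ($X = 3 \cdot 98 = 294$)
$W{\left(j \right)} = j$
$g = -42$ ($g = \frac{294}{-7} = 294 \left(- \frac{1}{7}\right) = -42$)
$\left(g + D{\left(5 \right)}\right) J{\left(-4 \right)} = \left(-42 + \frac{13}{5}\right) 8 = \left(- \frac{197}{5}\right) 8 = - \frac{1576}{5}$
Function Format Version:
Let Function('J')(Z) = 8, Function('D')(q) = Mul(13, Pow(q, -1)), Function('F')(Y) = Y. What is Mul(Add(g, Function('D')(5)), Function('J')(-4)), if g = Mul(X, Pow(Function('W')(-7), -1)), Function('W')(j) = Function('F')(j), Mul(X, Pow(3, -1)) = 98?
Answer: Rational(-1576, 5) ≈ -315.20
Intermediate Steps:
X = 294 (X = Mul(3, 98) = 294)
Function('W')(j) = j
g = -42 (g = Mul(294, Pow(-7, -1)) = Mul(294, Rational(-1, 7)) = -42)
Mul(Add(g, Function('D')(5)), Function('J')(-4)) = Mul(Add(-42, Mul(13, Pow(5, -1))), 8) = Mul(Add(-42, Mul(13, Rational(1, 5))), 8) = Mul(Add(-42, Rational(13, 5)), 8) = Mul(Rational(-197, 5), 8) = Rational(-1576, 5)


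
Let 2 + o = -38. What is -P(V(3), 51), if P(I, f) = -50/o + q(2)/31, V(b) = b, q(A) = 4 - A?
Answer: -163/124 ≈ -1.3145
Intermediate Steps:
o = -40 (o = -2 - 38 = -40)
P(I, f) = 163/124 (P(I, f) = -50/(-40) + (4 - 1*2)/31 = -50*(-1/40) + (4 - 2)*(1/31) = 5/4 + 2*(1/31) = 5/4 + 2/31 = 163/124)
-P(V(3), 51) = -1*163/124 = -163/124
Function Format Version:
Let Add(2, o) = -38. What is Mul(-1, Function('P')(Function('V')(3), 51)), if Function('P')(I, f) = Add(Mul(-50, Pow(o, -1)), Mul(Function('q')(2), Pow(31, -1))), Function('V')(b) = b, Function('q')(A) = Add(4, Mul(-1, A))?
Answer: Rational(-163, 124) ≈ -1.3145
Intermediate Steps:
o = -40 (o = Add(-2, -38) = -40)
Function('P')(I, f) = Rational(163, 124) (Function('P')(I, f) = Add(Mul(-50, Pow(-40, -1)), Mul(Add(4, Mul(-1, 2)), Pow(31, -1))) = Add(Mul(-50, Rational(-1, 40)), Mul(Add(4, -2), Rational(1, 31))) = Add(Rational(5, 4), Mul(2, Rational(1, 31))) = Add(Rational(5, 4), Rational(2, 31)) = Rational(163, 124))
Mul(-1, Function('P')(Function('V')(3), 51)) = Mul(-1, Rational(163, 124)) = Rational(-163, 124)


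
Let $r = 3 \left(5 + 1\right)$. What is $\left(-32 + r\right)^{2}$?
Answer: $196$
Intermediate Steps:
$r = 18$ ($r = 3 \cdot 6 = 18$)
$\left(-32 + r\right)^{2} = \left(-32 + 18\right)^{2} = \left(-14\right)^{2} = 196$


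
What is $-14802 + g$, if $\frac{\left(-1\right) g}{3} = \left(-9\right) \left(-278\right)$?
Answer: $-22308$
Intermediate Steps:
$g = -7506$ ($g = - 3 \left(\left(-9\right) \left(-278\right)\right) = \left(-3\right) 2502 = -7506$)
$-14802 + g = -14802 - 7506 = -22308$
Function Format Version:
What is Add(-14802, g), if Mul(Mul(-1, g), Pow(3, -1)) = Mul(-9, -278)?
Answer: -22308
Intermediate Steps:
g = -7506 (g = Mul(-3, Mul(-9, -278)) = Mul(-3, 2502) = -7506)
Add(-14802, g) = Add(-14802, -7506) = -22308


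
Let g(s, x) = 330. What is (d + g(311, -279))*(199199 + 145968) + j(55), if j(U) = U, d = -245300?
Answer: -84555559935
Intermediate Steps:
(d + g(311, -279))*(199199 + 145968) + j(55) = (-245300 + 330)*(199199 + 145968) + 55 = -244970*345167 + 55 = -84555559990 + 55 = -84555559935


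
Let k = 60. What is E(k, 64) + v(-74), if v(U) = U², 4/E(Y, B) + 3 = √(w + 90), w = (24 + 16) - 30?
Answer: 38336/7 ≈ 5476.6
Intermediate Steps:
w = 10 (w = 40 - 30 = 10)
E(Y, B) = 4/7 (E(Y, B) = 4/(-3 + √(10 + 90)) = 4/(-3 + √100) = 4/(-3 + 10) = 4/7)
E(k, 64) + v(-74) = 4/7 + (-74)² = 4/7 + 5476 = 38336/7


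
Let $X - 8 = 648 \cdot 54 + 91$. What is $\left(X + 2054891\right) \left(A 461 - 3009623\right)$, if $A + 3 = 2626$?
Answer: $-3762845392440$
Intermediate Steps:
$A = 2623$ ($A = -3 + 2626 = 2623$)
$X = 35091$ ($X = 8 + \left(648 \cdot 54 + 91\right) = 8 + \left(34992 + 91\right) = 8 + 35083 = 35091$)
$\left(X + 2054891\right) \left(A 461 - 3009623\right) = \left(35091 + 2054891\right) \left(2623 \cdot 461 - 3009623\right) = 2089982 \left(1209203 - 3009623\right) = 2089982 \left(-1800420\right) = -3762845392440$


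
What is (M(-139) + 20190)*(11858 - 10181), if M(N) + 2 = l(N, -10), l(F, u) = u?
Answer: 33838506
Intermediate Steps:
M(N) = -12 (M(N) = -2 - 10 = -12)
(M(-139) + 20190)*(11858 - 10181) = (-12 + 20190)*(11858 - 10181) = 20178*1677 = 33838506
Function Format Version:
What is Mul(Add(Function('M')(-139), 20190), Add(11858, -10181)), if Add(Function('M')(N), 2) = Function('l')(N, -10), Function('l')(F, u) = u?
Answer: 33838506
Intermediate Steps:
Function('M')(N) = -12 (Function('M')(N) = Add(-2, -10) = -12)
Mul(Add(Function('M')(-139), 20190), Add(11858, -10181)) = Mul(Add(-12, 20190), Add(11858, -10181)) = Mul(20178, 1677) = 33838506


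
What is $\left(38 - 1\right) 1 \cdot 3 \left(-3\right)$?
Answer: $-333$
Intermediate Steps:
$\left(38 - 1\right) 1 \cdot 3 \left(-3\right) = 37 \cdot 3 \left(-3\right) = 37 \left(-9\right) = -333$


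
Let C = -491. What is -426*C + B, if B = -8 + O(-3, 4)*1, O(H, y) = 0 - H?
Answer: 209161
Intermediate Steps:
O(H, y) = -H
B = -5 (B = -8 - 1*(-3)*1 = -8 + 3*1 = -8 + 3 = -5)
-426*C + B = -426*(-491) - 5 = 209166 - 5 = 209161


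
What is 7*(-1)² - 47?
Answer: -40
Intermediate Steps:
7*(-1)² - 47 = 7*1 - 47 = 7 - 47 = -40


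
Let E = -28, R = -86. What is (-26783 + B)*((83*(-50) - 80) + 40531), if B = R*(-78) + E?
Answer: -729759003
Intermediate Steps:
B = 6680 (B = -86*(-78) - 28 = 6708 - 28 = 6680)
(-26783 + B)*((83*(-50) - 80) + 40531) = (-26783 + 6680)*((83*(-50) - 80) + 40531) = -20103*((-4150 - 80) + 40531) = -20103*(-4230 + 40531) = -20103*36301 = -729759003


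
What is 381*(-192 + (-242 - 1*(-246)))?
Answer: -71628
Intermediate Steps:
381*(-192 + (-242 - 1*(-246))) = 381*(-192 + (-242 + 246)) = 381*(-192 + 4) = 381*(-188) = -71628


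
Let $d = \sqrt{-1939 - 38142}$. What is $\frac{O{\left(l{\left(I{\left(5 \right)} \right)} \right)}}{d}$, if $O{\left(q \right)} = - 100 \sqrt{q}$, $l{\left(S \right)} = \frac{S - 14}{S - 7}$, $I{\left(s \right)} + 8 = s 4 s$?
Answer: $\frac{20 i \sqrt{265737030}}{681377} \approx 0.47849 i$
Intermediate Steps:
$I{\left(s \right)} = -8 + 4 s^{2}$ ($I{\left(s \right)} = -8 + s 4 s = -8 + 4 s s = -8 + 4 s^{2}$)
$l{\left(S \right)} = \frac{-14 + S}{-7 + S}$
$d = i \sqrt{40081}$ ($d = \sqrt{-40081} = i \sqrt{40081} \approx 200.2 i$)
$\frac{O{\left(l{\left(I{\left(5 \right)} \right)} \right)}}{d} = \frac{\left(-100\right) \sqrt{\frac{-14 - \left(8 - 4 \cdot 5^{2}\right)}{-7 - \left(8 - 4 \cdot 5^{2}\right)}}}{i \sqrt{40081}} = - 100 \sqrt{\frac{-14 + \left(-8 + 4 \cdot 25\right)}{-7 + \left(-8 + 4 \cdot 25\right)}} \left(- \frac{i \sqrt{40081}}{40081}\right) = - 100 \sqrt{\frac{-14 + \left(-8 + 100\right)}{-7 + \left(-8 + 100\right)}} \left(- \frac{i \sqrt{40081}}{40081}\right) = - 100 \sqrt{\frac{-14 + 92}{-7 + 92}} \left(- \frac{i \sqrt{40081}}{40081}\right) = - 100 \sqrt{\frac{1}{85} \cdot 78} \left(- \frac{i \sqrt{40081}}{40081}\right) = - 100 \sqrt{\frac{78}{85}} \left(- \frac{i \sqrt{40081}}{40081}\right) = - 100 \frac{\sqrt{6630}}{85} \left(- \frac{i \sqrt{40081}}{40081}\right) = - \frac{20 \sqrt{6630}}{17} \left(- \frac{i \sqrt{40081}}{40081}\right) = \frac{20 i \sqrt{265737030}}{681377}$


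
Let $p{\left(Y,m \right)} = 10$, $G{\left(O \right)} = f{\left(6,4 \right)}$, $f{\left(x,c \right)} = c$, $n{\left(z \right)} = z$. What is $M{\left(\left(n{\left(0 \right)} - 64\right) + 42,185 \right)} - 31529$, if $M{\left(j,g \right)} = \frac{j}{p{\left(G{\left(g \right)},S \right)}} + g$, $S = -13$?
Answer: $- \frac{156731}{5} \approx -31346.0$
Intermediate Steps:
$G{\left(O \right)} = 4$
$M{\left(j,g \right)} = g + \frac{j}{10}$ ($M{\left(j,g \right)} = \frac{j}{10} + g = g + \frac{j}{10}$)
$M{\left(\left(n{\left(0 \right)} - 64\right) + 42,185 \right)} - 31529 = \left(185 + \frac{\left(0 - 64\right) + 42}{10}\right) - 31529 = \left(185 + \frac{-64 + 42}{10}\right) - 31529 = \left(185 + \frac{1}{10} \left(-22\right)\right) - 31529 = \left(185 - \frac{11}{5}\right) - 31529 = \frac{914}{5} - 31529 = - \frac{156731}{5}$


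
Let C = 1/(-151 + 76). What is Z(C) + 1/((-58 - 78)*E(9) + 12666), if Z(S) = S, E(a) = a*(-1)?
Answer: -307/23150 ≈ -0.013261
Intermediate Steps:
E(a) = -a
C = -1/75 (C = 1/(-75) = -1/75 ≈ -0.013333)
Z(C) + 1/((-58 - 78)*E(9) + 12666) = -1/75 + 1/((-58 - 78)*(-1*9) + 12666) = -1/75 + 1/(-136*(-9) + 12666) = -1/75 + 1/(1224 + 12666) = -1/75 + 1/13890 = -307/23150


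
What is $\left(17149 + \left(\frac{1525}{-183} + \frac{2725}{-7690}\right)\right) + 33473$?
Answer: $\frac{233529823}{4614} \approx 50613.0$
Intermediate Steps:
$\left(17149 + \left(\frac{1525}{-183} + \frac{2725}{-7690}\right)\right) + 33473 = \left(17149 + \left(1525 \left(- \frac{1}{183}\right) + 2725 \left(- \frac{1}{7690}\right)\right)\right) + 33473 = \left(17149 - \frac{40085}{4614}\right) + 33473 = \frac{79085401}{4614} + 33473 = \frac{233529823}{4614}$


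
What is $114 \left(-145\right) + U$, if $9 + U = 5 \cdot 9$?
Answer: $-16494$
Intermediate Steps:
$U = 36$ ($U = -9 + 5 \cdot 9 = -9 + 45 = 36$)
$114 \left(-145\right) + U = 114 \left(-145\right) + 36 = -16530 + 36 = -16494$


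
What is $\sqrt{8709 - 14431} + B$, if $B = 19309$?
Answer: $19309 + i \sqrt{5722} \approx 19309.0 + 75.644 i$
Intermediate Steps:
$\sqrt{8709 - 14431} + B = \sqrt{8709 - 14431} + 19309 = \sqrt{-5722} + 19309 = i \sqrt{5722} + 19309 = 19309 + i \sqrt{5722}$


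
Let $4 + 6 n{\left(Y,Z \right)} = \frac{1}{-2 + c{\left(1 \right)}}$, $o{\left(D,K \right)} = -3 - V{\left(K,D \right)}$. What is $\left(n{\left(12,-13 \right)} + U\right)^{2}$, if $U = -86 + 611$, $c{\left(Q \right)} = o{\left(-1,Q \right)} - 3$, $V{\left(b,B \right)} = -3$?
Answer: $\frac{27489049}{100} \approx 2.7489 \cdot 10^{5}$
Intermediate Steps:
$o{\left(D,K \right)} = 0$ ($o{\left(D,K \right)} = -3 - -3 = -3 + 3 = 0$)
$c{\left(Q \right)} = -3$ ($c{\left(Q \right)} = 0 - 3 = -3$)
$U = 525$
$n{\left(Y,Z \right)} = - \frac{7}{10}$ ($n{\left(Y,Z \right)} = - \frac{2}{3} + \frac{1}{6 \left(-2 - 3\right)} = - \frac{2}{3} + \frac{1}{6 \left(-5\right)} = - \frac{2}{3} + \frac{1}{6} \left(- \frac{1}{5}\right) = - \frac{2}{3} - \frac{1}{30} = - \frac{7}{10}$)
$\left(n{\left(12,-13 \right)} + U\right)^{2} = \left(- \frac{7}{10} + 525\right)^{2} = \left(\frac{5243}{10}\right)^{2} = \frac{27489049}{100}$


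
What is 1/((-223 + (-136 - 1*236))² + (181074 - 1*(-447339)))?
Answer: 1/982438 ≈ 1.0179e-6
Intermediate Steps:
1/((-223 + (-136 - 1*236))² + (181074 - 1*(-447339))) = 1/((-223 + (-136 - 236))² + (181074 + 447339)) = 1/((-223 - 372)² + 628413) = 1/((-595)² + 628413) = 1/(354025 + 628413) = 1/982438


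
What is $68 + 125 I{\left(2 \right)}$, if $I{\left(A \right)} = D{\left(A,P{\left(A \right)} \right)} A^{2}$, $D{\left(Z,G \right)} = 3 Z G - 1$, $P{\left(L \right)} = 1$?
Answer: $2568$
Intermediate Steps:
$D{\left(Z,G \right)} = -1 + 3 G Z$ ($D{\left(Z,G \right)} = 3 G Z - 1 = -1 + 3 G Z$)
$I{\left(A \right)} = A^{2} \left(-1 + 3 A\right)$ ($I{\left(A \right)} = \left(-1 + 3 \cdot 1 A\right) A^{2} = \left(-1 + 3 A\right) A^{2} = A^{2} \left(-1 + 3 A\right)$)
$68 + 125 I{\left(2 \right)} = 68 + 125 \cdot 2^{2} \left(-1 + 3 \cdot 2\right) = 68 + 125 \cdot 4 \left(-1 + 6\right) = 68 + 125 \cdot 4 \cdot 5 = 68 + 125 \cdot 20 = 68 + 2500 = 2568$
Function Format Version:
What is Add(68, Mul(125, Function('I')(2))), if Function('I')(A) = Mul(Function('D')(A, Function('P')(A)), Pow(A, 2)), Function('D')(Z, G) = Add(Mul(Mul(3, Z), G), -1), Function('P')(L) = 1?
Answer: 2568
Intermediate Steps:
Function('D')(Z, G) = Add(-1, Mul(3, G, Z)) (Function('D')(Z, G) = Add(Mul(3, G, Z), -1) = Add(-1, Mul(3, G, Z)))
Function('I')(A) = Mul(Pow(A, 2), Add(-1, Mul(3, A))) (Function('I')(A) = Mul(Add(-1, Mul(3, 1, A)), Pow(A, 2)) = Mul(Add(-1, Mul(3, A)), Pow(A, 2)) = Mul(Pow(A, 2), Add(-1, Mul(3, A))))
Add(68, Mul(125, Function('I')(2))) = Add(68, Mul(125, Mul(Pow(2, 2), Add(-1, Mul(3, 2))))) = Add(68, Mul(125, Mul(4, Add(-1, 6)))) = Add(68, Mul(125, Mul(4, 5))) = Add(68, Mul(125, 20)) = Add(68, 2500) = 2568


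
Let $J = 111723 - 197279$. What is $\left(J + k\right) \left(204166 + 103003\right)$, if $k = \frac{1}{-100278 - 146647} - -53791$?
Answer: $- \frac{2409302359955794}{246925} \approx -9.7572 \cdot 10^{9}$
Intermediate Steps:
$J = -85556$
$k = \frac{13282342674}{246925}$ ($k = \frac{1}{-246925} + 53791 = - \frac{1}{246925} + 53791 = \frac{13282342674}{246925} \approx 53791.0$)
$\left(J + k\right) \left(204166 + 103003\right) = \left(-85556 + \frac{13282342674}{246925}\right) \left(204166 + 103003\right) = \left(- \frac{7843572626}{246925}\right) 307169 = - \frac{2409302359955794}{246925}$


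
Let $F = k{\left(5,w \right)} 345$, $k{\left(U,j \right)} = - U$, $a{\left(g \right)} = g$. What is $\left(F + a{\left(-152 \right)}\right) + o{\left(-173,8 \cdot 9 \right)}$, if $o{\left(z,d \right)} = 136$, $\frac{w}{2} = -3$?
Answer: $-1741$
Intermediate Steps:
$w = -6$ ($w = 2 \left(-3\right) = -6$)
$F = -1725$ ($F = \left(-1\right) 5 \cdot 345 = \left(-5\right) 345 = -1725$)
$\left(F + a{\left(-152 \right)}\right) + o{\left(-173,8 \cdot 9 \right)} = \left(-1725 - 152\right) + 136 = -1877 + 136 = -1741$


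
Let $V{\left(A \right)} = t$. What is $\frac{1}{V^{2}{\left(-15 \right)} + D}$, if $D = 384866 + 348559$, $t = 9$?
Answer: $\frac{1}{733506} \approx 1.3633 \cdot 10^{-6}$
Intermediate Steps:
$V{\left(A \right)} = 9$
$D = 733425$
$\frac{1}{V^{2}{\left(-15 \right)} + D} = \frac{1}{9^{2} + 733425} = \frac{1}{81 + 733425} = \frac{1}{733506}$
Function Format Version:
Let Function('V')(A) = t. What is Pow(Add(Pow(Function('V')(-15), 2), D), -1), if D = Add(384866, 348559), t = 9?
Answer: Rational(1, 733506) ≈ 1.3633e-6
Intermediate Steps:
Function('V')(A) = 9
D = 733425
Pow(Add(Pow(Function('V')(-15), 2), D), -1) = Pow(Add(Pow(9, 2), 733425), -1) = Pow(Add(81, 733425), -1) = Pow(733506, -1) = Rational(1, 733506)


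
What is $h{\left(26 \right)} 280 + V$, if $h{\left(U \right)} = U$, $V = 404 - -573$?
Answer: $8257$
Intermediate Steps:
$V = 977$ ($V = 404 + 573 = 977$)
$h{\left(26 \right)} 280 + V = 26 \cdot 280 + 977 = 7280 + 977 = 8257$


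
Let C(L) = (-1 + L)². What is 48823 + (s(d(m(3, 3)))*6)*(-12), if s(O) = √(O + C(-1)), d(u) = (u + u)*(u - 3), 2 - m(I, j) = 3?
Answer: 48823 - 144*√3 ≈ 48574.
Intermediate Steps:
m(I, j) = -1 (m(I, j) = 2 - 1*3 = 2 - 3 = -1)
d(u) = 2*u*(-3 + u) (d(u) = (2*u)*(-3 + u) = 2*u*(-3 + u))
s(O) = √(4 + O) (s(O) = √(O + (-1 - 1)²) = √(O + (-2)²) = √(O + 4) = √(4 + O))
48823 + (s(d(m(3, 3)))*6)*(-12) = 48823 + (√(4 + 2*(-1)*(-3 - 1))*6)*(-12) = 48823 + (√(4 + 2*(-1)*(-4))*6)*(-12) = 48823 + (√(4 + 8)*6)*(-12) = 48823 + (√12*6)*(-12) = 48823 + ((2*√3)*6)*(-12) = 48823 + (12*√3)*(-12) = 48823 - 144*√3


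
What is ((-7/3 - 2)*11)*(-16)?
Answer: 2288/3 ≈ 762.67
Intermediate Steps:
((-7/3 - 2)*11)*(-16) = -13/3*11*(-16) = -143/3*(-16) = 2288/3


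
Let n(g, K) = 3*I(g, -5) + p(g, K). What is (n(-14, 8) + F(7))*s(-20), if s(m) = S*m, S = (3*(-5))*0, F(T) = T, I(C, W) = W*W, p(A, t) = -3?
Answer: 0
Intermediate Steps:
I(C, W) = W**2
n(g, K) = 72 (n(g, K) = 3*(-5)**2 - 3 = 3*25 - 3 = 75 - 3 = 72)
S = 0 (S = -15*0 = 0)
s(m) = 0 (s(m) = 0*m = 0)
(n(-14, 8) + F(7))*s(-20) = (72 + 7)*0 = 79*0 = 0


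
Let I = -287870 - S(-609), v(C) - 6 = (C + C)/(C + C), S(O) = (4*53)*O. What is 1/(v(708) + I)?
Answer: -1/158755 ≈ -6.2990e-6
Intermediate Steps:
S(O) = 212*O
v(C) = 7 (v(C) = 6 + (C + C)/(C + C) = 6 + (2*C)/((2*C)) = 6 + (2*C)*(1/(2*C)) = 6 + 1 = 7)
I = -158762 (I = -287870 - 212*(-609) = -287870 - 1*(-129108) = -287870 + 129108 = -158762)
1/(v(708) + I) = 1/(7 - 158762) = 1/(-158755) = -1/158755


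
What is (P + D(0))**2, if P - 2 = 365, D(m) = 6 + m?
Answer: 139129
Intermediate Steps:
P = 367 (P = 2 + 365 = 367)
(P + D(0))**2 = (367 + (6 + 0))**2 = (367 + 6)**2 = 373**2 = 139129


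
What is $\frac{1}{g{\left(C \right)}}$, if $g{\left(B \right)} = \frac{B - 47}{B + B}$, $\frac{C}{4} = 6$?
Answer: $- \frac{48}{23} \approx -2.087$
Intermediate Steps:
$C = 24$ ($C = 4 \cdot 6 = 24$)
$g{\left(B \right)} = \frac{-47 + B}{2 B}$
$\frac{1}{g{\left(C \right)}} = \frac{1}{\frac{1}{2} \cdot \frac{1}{24} \left(-47 + 24\right)} = \frac{1}{\frac{1}{2} \cdot \frac{1}{24} \left(-23\right)} = \frac{1}{- \frac{23}{48}} = - \frac{48}{23}$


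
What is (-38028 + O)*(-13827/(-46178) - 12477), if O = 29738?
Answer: 217103448405/2099 ≈ 1.0343e+8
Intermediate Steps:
(-38028 + O)*(-13827/(-46178) - 12477) = (-38028 + 29738)*(-13827/(-46178) - 12477) = -8290*(-13827*(-1/46178) - 12477) = -8290*(1257/4198 - 12477) = -8290*(-52377189/4198) = 217103448405/2099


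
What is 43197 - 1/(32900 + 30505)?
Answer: 2738905784/63405 ≈ 43197.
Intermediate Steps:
43197 - 1/(32900 + 30505) = 43197 - 1/63405 = 2738905784/63405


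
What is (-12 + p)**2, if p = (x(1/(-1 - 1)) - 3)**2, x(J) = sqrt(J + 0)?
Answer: -23/4 + 21*I*sqrt(2) ≈ -5.75 + 29.698*I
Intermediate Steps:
x(J) = sqrt(J)
p = (-3 + I*sqrt(2)/2)**2 (p = (sqrt(1/(-1 - 1)) - 3)**2 = (sqrt(1/(-2)) - 3)**2 = (sqrt(-1/2) - 3)**2 = (I*sqrt(2)/2 - 3)**2 = (-3 + I*sqrt(2)/2)**2 ≈ 8.5 - 4.2426*I)
(-12 + p)**2 = (-12 + (6 - I*sqrt(2))**2/4)**2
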